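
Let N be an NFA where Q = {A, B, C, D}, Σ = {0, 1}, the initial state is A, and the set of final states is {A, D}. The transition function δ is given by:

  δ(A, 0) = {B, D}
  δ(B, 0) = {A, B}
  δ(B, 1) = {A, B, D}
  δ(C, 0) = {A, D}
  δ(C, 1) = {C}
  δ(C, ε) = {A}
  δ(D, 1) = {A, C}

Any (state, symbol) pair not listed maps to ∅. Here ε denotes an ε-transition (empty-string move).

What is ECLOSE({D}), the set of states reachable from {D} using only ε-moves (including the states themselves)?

Begin with {D}.
No ε-moves leave this set, so the closure equals the set itself.

{D}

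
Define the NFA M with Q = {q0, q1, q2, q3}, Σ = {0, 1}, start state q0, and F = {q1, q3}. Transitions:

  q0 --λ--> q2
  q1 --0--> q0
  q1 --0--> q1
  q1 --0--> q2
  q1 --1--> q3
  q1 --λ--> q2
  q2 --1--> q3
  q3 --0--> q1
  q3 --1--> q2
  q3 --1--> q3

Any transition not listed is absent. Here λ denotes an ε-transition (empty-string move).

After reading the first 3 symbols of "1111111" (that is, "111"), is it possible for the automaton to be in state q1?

No

Start: ε-closure({q0}) = {q0, q2}.
Read '1': q0→∅, q2→{q3}; now {q3}.
Read '1': q3→{q2, q3}; now {q2, q3}.
Read '1': q2→{q3}, q3→{q2, q3}; now {q2, q3}.
State q1 is not in {q2, q3}.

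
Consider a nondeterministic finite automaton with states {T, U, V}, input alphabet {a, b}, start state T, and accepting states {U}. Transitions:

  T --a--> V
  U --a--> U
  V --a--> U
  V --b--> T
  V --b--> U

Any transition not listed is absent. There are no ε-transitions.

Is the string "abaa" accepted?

Start in {T}.
Read 'a': {T} → {V}.
Read 'b': {V} → {T, U}.
Read 'a': {T, U} → {U, V}.
Read 'a': {U, V} → {U}.
The final set {U} contains the accepting state U.

Yes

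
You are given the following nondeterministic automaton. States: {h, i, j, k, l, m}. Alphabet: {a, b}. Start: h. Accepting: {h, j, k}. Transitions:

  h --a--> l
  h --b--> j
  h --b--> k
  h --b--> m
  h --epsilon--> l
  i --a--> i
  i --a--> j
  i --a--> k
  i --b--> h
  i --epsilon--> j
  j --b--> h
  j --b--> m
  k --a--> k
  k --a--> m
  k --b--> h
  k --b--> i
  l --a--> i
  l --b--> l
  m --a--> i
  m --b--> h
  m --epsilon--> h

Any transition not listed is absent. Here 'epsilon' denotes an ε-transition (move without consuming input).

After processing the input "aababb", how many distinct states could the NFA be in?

5

Start: ε-closure({h}) = {h, l}.
Read 'a': {h, l} → {i, j, l}.
Read 'a': {i, j, l} → {i, j, k}.
Read 'b': {i, j, k} → {h, i, j, l, m}.
Read 'a': {h, i, j, l, m} → {i, j, k, l}.
Read 'b': {i, j, k, l} → {h, i, j, l, m}.
Read 'b': {h, i, j, l, m} → {h, j, k, l, m}.
That set has 5 states.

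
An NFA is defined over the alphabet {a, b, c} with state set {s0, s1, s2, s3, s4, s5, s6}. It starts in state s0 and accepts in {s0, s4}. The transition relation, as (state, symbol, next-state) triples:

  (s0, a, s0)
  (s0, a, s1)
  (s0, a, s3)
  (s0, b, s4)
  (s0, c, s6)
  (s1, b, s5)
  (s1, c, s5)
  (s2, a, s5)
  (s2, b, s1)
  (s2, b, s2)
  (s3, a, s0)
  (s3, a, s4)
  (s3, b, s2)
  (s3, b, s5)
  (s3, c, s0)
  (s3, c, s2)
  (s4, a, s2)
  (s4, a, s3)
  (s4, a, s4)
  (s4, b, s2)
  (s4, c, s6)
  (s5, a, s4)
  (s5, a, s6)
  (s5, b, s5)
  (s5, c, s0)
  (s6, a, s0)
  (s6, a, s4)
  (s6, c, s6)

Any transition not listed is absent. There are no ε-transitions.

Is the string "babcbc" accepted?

Yes

Start in {s0}.
Read 'b': s0→{s4}; now {s4}.
Read 'a': s4→{s2, s3, s4}; now {s2, s3, s4}.
Read 'b': s2→{s1, s2}, s3→{s2, s5}, s4→{s2}; now {s1, s2, s5}.
Read 'c': s1→{s5}, s2→∅, s5→{s0}; now {s0, s5}.
Read 'b': s0→{s4}, s5→{s5}; now {s4, s5}.
Read 'c': s4→{s6}, s5→{s0}; now {s0, s6}.
The final set {s0, s6} contains the accepting state s0.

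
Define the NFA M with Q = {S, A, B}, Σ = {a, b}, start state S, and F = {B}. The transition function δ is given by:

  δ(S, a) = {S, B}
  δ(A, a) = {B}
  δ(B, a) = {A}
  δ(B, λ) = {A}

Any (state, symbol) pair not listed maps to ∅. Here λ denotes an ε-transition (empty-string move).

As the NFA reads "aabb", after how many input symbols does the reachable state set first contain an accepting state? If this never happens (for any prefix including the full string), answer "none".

Start in {S}.
Read 'a': {S} → {S, A, B}.
None of the earlier sets intersect F, but {S, A, B} does.

1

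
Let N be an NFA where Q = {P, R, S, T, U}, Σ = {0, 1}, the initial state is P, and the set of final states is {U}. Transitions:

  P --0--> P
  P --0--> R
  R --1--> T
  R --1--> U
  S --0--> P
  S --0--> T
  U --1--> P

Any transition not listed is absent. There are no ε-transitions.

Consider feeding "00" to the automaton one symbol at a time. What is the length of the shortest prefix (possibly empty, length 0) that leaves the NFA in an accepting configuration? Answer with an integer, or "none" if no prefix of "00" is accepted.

none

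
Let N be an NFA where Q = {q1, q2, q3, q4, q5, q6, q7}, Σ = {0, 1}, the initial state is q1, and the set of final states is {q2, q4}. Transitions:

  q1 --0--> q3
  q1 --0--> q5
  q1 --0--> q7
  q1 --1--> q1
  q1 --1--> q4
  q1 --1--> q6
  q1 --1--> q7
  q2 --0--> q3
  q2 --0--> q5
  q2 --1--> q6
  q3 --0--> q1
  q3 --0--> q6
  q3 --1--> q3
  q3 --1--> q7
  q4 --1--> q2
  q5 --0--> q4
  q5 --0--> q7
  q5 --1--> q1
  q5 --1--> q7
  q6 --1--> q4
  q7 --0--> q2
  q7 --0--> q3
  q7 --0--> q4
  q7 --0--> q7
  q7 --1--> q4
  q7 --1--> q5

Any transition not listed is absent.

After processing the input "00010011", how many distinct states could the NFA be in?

7

Start in {q1}.
Read '0': q1→{q3, q5, q7}; now {q3, q5, q7}.
Read '0': q3→{q1, q6}, q5→{q4, q7}, q7→{q2, q3, q4, q7}; now {q1, q2, q3, q4, q6, q7}.
Read '0': q1→{q3, q5, q7}, q2→{q3, q5}, q3→{q1, q6}, q4→∅, q6→∅, q7→{q2, q3, q4, q7}; now {q1, q2, q3, q4, q5, q6, q7}.
Read '1': q1→{q1, q4, q6, q7}, q2→{q6}, q3→{q3, q7}, q4→{q2}, q5→{q1, q7}, q6→{q4}, q7→{q4, q5}; now {q1, q2, q3, q4, q5, q6, q7}.
Read '0': q1→{q3, q5, q7}, q2→{q3, q5}, q3→{q1, q6}, q4→∅, q5→{q4, q7}, q6→∅, q7→{q2, q3, q4, q7}; now {q1, q2, q3, q4, q5, q6, q7}.
Read '0': q1→{q3, q5, q7}, q2→{q3, q5}, q3→{q1, q6}, q4→∅, q5→{q4, q7}, q6→∅, q7→{q2, q3, q4, q7}; now {q1, q2, q3, q4, q5, q6, q7}.
Read '1': q1→{q1, q4, q6, q7}, q2→{q6}, q3→{q3, q7}, q4→{q2}, q5→{q1, q7}, q6→{q4}, q7→{q4, q5}; now {q1, q2, q3, q4, q5, q6, q7}.
Read '1': q1→{q1, q4, q6, q7}, q2→{q6}, q3→{q3, q7}, q4→{q2}, q5→{q1, q7}, q6→{q4}, q7→{q4, q5}; now {q1, q2, q3, q4, q5, q6, q7}.
That set has 7 states.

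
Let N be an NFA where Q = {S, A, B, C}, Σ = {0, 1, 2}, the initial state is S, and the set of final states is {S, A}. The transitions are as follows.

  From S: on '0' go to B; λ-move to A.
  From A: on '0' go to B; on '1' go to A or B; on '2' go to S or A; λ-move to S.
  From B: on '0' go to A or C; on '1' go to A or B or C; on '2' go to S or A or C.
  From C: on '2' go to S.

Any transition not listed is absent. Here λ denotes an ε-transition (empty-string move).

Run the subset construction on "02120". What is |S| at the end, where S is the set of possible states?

1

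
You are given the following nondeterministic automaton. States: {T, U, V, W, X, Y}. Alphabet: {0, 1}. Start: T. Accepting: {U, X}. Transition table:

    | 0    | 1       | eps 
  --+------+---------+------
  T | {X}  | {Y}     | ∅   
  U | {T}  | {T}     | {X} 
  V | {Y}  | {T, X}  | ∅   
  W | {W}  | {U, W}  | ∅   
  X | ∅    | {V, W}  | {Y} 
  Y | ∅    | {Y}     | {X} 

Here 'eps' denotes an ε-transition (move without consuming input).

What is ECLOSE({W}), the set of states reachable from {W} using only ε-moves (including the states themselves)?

Begin with {W}.
No ε-moves leave this set, so the closure equals the set itself.

{W}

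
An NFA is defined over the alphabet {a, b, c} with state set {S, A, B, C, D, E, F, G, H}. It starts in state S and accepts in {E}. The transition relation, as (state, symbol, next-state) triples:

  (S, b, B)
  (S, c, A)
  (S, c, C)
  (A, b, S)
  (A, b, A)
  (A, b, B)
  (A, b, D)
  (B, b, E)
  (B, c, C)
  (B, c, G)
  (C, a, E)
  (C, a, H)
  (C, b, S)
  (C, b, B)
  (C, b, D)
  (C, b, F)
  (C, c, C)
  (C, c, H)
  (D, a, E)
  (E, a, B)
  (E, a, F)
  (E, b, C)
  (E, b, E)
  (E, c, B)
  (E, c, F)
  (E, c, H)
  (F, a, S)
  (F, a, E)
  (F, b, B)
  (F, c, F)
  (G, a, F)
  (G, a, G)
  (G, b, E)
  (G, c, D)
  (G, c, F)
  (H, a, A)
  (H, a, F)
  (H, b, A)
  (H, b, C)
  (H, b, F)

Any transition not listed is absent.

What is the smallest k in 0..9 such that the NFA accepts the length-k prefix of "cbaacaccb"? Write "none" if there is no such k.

Start in {S}.
Read 'c': {S} → {A, C}.
Read 'b': {A, C} → {S, A, B, D, F}.
Read 'a': {S, A, B, D, F} → {S, E}.
None of the earlier sets intersect F, but {S, E} does.

3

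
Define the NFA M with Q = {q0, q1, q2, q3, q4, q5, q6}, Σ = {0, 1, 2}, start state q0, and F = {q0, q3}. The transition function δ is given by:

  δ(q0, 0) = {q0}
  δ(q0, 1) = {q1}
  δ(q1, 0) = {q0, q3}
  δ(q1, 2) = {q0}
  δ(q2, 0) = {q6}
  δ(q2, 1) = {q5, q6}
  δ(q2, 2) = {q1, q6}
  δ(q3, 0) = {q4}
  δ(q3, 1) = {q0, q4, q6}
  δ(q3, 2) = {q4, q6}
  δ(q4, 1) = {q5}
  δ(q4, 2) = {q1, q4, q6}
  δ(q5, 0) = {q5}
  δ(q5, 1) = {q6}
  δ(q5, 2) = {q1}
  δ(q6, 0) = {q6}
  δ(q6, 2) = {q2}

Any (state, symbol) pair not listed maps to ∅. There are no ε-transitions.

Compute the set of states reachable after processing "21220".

Start in {q0}.
Read '2': q0→∅; now ∅.
The set is empty and remains empty for the remaining 4 symbols.

∅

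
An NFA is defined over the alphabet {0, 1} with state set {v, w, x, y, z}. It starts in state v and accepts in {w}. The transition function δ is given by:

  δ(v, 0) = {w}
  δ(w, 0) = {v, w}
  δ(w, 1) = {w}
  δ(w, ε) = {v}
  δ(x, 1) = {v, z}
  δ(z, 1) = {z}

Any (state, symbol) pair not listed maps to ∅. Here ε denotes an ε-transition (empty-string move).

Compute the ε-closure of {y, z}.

Begin with {y, z}.
No ε-moves leave this set, so the closure equals the set itself.

{y, z}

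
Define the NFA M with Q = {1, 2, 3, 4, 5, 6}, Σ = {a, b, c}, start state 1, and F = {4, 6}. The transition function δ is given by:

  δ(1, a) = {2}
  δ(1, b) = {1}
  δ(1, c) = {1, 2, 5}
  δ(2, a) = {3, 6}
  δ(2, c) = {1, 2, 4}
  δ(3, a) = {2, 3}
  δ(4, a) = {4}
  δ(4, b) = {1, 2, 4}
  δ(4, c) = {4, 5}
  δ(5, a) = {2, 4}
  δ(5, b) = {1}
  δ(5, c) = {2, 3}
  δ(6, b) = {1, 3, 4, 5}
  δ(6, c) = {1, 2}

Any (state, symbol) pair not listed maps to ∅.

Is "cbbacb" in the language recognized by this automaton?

Yes

Start in {1}.
Read 'c': {1} → {1, 2, 5}.
Read 'b': {1, 2, 5} → {1}.
Read 'b': {1} → {1}.
Read 'a': {1} → {2}.
Read 'c': {2} → {1, 2, 4}.
Read 'b': {1, 2, 4} → {1, 2, 4}.
The final set {1, 2, 4} contains the accepting state 4.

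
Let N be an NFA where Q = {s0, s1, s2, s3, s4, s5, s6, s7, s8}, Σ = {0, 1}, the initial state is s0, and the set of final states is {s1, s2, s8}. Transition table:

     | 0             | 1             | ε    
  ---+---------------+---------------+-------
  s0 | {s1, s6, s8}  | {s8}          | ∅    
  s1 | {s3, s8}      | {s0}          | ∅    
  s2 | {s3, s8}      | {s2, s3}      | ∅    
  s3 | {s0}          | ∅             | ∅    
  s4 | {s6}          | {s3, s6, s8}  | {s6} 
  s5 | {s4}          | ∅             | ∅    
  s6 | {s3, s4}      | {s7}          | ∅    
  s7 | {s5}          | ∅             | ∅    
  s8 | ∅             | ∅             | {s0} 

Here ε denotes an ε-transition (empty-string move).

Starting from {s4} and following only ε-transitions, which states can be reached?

Begin with {s4}.
ε-move s4 → s6; add s6.

{s4, s6}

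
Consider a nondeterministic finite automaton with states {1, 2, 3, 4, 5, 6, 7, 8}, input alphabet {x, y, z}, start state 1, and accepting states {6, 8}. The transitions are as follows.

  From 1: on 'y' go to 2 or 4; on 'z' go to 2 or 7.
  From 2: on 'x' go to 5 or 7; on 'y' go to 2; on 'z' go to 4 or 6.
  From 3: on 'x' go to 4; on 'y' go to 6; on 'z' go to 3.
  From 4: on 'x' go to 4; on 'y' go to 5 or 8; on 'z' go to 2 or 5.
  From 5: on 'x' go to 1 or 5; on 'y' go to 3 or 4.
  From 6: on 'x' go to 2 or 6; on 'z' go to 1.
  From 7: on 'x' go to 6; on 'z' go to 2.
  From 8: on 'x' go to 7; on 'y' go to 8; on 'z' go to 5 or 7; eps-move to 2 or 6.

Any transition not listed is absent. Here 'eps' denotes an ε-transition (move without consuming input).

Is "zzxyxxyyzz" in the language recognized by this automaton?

Start in {1}.
Read 'z': {1} → {2, 7}.
Read 'z': {2, 7} → {2, 4, 6}.
Read 'x': {2, 4, 6} → {2, 4, 5, 6, 7}.
Read 'y': {2, 4, 5, 6, 7} → {2, 3, 4, 5, 6, 8}.
Read 'x': {2, 3, 4, 5, 6, 8} → {1, 2, 4, 5, 6, 7}.
Read 'x': {1, 2, 4, 5, 6, 7} → {1, 2, 4, 5, 6, 7}.
Read 'y': {1, 2, 4, 5, 6, 7} → {2, 3, 4, 5, 6, 8}.
Read 'y': {2, 3, 4, 5, 6, 8} → {2, 3, 4, 5, 6, 8}.
Read 'z': {2, 3, 4, 5, 6, 8} → {1, 2, 3, 4, 5, 6, 7}.
Read 'z': {1, 2, 3, 4, 5, 6, 7} → {1, 2, 3, 4, 5, 6, 7}.
The final set {1, 2, 3, 4, 5, 6, 7} contains the accepting state 6.

Yes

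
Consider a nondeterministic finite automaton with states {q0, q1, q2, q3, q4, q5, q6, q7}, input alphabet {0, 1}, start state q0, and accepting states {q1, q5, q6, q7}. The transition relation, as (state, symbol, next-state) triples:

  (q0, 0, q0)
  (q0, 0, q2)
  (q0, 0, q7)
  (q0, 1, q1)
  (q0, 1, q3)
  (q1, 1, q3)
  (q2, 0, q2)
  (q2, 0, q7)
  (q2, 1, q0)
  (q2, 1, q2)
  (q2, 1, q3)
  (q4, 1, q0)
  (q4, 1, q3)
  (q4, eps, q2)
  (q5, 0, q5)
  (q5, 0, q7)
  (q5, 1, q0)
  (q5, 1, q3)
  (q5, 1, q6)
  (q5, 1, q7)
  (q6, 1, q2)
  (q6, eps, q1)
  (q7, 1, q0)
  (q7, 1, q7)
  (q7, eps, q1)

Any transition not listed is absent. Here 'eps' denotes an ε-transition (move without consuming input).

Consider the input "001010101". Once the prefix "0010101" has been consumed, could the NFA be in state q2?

Start in {q0}.
Read '0': q0→{q0, q2, q7}; union {q0, q2, q7}; ε-closure = {q0, q1, q2, q7}.
Read '0': q0→{q0, q2, q7}, q1→∅, q2→{q2, q7}, q7→∅; union {q0, q2, q7}; ε-closure = {q0, q1, q2, q7}.
Read '1': q0→{q1, q3}, q1→{q3}, q2→{q0, q2, q3}, q7→{q0, q7}; now {q0, q1, q2, q3, q7}.
Read '0': q0→{q0, q2, q7}, q1→∅, q2→{q2, q7}, q3→∅, q7→∅; union {q0, q2, q7}; ε-closure = {q0, q1, q2, q7}.
Read '1': q0→{q1, q3}, q1→{q3}, q2→{q0, q2, q3}, q7→{q0, q7}; now {q0, q1, q2, q3, q7}.
Read '0': q0→{q0, q2, q7}, q1→∅, q2→{q2, q7}, q3→∅, q7→∅; union {q0, q2, q7}; ε-closure = {q0, q1, q2, q7}.
Read '1': q0→{q1, q3}, q1→{q3}, q2→{q0, q2, q3}, q7→{q0, q7}; now {q0, q1, q2, q3, q7}.
State q2 is in {q0, q1, q2, q3, q7}.

Yes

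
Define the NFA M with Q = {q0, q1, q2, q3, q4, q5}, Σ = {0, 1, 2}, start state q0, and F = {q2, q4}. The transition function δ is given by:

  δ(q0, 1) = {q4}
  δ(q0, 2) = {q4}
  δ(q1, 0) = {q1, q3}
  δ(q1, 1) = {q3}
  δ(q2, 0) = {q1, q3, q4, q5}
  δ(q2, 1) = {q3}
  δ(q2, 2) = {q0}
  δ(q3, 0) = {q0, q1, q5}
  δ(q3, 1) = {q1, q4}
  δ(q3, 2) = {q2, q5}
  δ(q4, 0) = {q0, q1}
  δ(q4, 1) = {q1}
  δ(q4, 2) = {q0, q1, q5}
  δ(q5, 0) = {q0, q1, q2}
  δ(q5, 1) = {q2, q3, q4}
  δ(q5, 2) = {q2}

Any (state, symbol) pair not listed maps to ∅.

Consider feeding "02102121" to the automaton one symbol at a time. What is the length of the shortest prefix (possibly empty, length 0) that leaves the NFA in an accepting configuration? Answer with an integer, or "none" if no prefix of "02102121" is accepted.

Start in {q0}.
Read '0': q0→∅; now ∅.
The set is empty and remains empty for the remaining 7 symbols.
No reachable set along the way intersects F.

none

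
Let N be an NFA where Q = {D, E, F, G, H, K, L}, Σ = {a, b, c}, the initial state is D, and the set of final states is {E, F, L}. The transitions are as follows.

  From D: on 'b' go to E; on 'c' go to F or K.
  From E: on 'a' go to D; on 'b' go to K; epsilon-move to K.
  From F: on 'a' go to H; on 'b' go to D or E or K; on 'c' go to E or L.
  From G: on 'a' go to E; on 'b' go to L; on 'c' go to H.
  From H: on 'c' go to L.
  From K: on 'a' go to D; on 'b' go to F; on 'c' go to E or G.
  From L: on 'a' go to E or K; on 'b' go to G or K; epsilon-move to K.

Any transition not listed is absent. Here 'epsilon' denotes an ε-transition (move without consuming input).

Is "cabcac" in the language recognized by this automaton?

Start in {D}.
Read 'c': {D} → {F, K}.
Read 'a': {F, K} → {D, H}.
Read 'b': {D, H} → {E, K}.
Read 'c': {E, K} → {E, G, K}.
Read 'a': {E, G, K} → {D, E, K}.
Read 'c': {D, E, K} → {E, F, G, K}.
The final set {E, F, G, K} contains the accepting states E, F.

Yes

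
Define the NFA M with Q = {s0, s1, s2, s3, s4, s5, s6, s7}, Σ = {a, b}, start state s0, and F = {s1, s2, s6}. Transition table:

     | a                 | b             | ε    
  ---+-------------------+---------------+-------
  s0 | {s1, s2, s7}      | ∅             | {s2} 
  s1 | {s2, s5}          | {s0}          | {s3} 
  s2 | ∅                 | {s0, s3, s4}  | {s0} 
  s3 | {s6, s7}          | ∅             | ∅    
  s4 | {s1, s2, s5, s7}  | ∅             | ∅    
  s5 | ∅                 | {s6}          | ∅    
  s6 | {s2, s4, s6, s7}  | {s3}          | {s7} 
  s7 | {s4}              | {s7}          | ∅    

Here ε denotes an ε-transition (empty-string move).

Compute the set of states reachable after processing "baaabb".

Start: ε-closure({s0}) = {s0, s2}.
Read 'b': s0→∅, s2→{s0, s3, s4}; union {s0, s3, s4}; ε-closure = {s0, s2, s3, s4}.
Read 'a': s0→{s1, s2, s7}, s2→∅, s3→{s6, s7}, s4→{s1, s2, s5, s7}; union {s1, s2, s5, s6, s7}; ε-closure = {s0, s1, s2, s3, s5, s6, s7}.
Read 'a': s0→{s1, s2, s7}, s1→{s2, s5}, s2→∅, s3→{s6, s7}, s5→∅, s6→{s2, s4, s6, s7}, s7→{s4}; union {s1, s2, s4, s5, s6, s7}; ε-closure = {s0, s1, s2, s3, s4, s5, s6, s7}.
Read 'a': s0→{s1, s2, s7}, s1→{s2, s5}, s2→∅, s3→{s6, s7}, s4→{s1, s2, s5, s7}, s5→∅, s6→{s2, s4, s6, s7}, s7→{s4}; union {s1, s2, s4, s5, s6, s7}; ε-closure = {s0, s1, s2, s3, s4, s5, s6, s7}.
Read 'b': s0→∅, s1→{s0}, s2→{s0, s3, s4}, s3→∅, s4→∅, s5→{s6}, s6→{s3}, s7→{s7}; union {s0, s3, s4, s6, s7}; ε-closure = {s0, s2, s3, s4, s6, s7}.
Read 'b': s0→∅, s2→{s0, s3, s4}, s3→∅, s4→∅, s6→{s3}, s7→{s7}; union {s0, s3, s4, s7}; ε-closure = {s0, s2, s3, s4, s7}.

{s0, s2, s3, s4, s7}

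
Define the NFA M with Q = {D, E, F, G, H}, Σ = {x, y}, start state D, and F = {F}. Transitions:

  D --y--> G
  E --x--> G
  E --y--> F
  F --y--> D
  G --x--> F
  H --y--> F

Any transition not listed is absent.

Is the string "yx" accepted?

Start in {D}.
Read 'y': D→{G}; now {G}.
Read 'x': G→{F}; now {F}.
The final set {F} contains the accepting state F.

Yes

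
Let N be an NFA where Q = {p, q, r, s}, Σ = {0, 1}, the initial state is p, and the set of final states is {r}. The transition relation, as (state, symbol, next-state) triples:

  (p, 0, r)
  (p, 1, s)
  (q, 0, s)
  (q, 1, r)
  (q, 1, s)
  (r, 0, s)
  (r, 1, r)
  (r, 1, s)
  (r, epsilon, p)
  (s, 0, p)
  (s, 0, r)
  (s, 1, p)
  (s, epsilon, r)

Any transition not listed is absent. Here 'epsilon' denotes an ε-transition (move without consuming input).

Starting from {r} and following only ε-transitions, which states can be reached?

Begin with {r}.
ε-move r → p; add p.

{p, r}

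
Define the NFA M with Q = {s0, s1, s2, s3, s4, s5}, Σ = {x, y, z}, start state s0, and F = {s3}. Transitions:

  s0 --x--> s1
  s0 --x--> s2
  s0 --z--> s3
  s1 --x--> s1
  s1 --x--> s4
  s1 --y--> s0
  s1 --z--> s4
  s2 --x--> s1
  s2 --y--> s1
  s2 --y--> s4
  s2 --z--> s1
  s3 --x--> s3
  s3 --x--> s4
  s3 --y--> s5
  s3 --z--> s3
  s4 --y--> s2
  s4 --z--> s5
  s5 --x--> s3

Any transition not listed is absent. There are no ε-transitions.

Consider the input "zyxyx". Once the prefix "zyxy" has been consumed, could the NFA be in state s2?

No

Start in {s0}.
Read 'z': s0→{s3}; now {s3}.
Read 'y': s3→{s5}; now {s5}.
Read 'x': s5→{s3}; now {s3}.
Read 'y': s3→{s5}; now {s5}.
State s2 is not in {s5}.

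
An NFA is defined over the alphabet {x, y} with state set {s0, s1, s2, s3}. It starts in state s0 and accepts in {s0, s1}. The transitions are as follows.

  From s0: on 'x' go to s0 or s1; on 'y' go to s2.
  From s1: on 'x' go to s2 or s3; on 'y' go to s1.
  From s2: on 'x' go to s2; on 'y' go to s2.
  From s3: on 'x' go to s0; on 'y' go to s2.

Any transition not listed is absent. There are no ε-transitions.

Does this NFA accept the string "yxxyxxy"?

No

Start in {s0}.
Read 'y': s0→{s2}; now {s2}.
Read 'x': s2→{s2}; now {s2}.
Read 'x': s2→{s2}; now {s2}.
Read 'y': s2→{s2}; now {s2}.
Read 'x': s2→{s2}; now {s2}.
Read 'x': s2→{s2}; now {s2}.
Read 'y': s2→{s2}; now {s2}.
The final set {s2} contains no accepting state.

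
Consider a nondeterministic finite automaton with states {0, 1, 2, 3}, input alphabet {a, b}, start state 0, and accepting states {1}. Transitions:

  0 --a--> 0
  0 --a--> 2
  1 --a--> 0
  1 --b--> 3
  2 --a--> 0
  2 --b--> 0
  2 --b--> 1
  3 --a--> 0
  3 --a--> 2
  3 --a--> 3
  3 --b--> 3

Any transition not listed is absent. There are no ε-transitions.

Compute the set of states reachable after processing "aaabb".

{3}

Start in {0}.
Read 'a': {0} → {0, 2}.
Read 'a': {0, 2} → {0, 2}.
Read 'a': {0, 2} → {0, 2}.
Read 'b': {0, 2} → {0, 1}.
Read 'b': {0, 1} → {3}.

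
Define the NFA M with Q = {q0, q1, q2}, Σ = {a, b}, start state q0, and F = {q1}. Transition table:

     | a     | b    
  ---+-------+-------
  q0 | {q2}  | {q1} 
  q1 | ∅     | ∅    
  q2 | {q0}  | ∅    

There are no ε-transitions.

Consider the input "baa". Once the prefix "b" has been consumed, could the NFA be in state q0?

No

Start in {q0}.
Read 'b': {q0} → {q1}.
State q0 is not in {q1}.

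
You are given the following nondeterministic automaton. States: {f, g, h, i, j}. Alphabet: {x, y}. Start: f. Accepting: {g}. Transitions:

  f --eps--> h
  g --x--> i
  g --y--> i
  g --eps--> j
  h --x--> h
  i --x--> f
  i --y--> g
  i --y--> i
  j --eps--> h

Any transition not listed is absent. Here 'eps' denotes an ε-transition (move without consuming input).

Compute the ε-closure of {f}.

{f, h}

Begin with {f}.
ε-move f → h; add h.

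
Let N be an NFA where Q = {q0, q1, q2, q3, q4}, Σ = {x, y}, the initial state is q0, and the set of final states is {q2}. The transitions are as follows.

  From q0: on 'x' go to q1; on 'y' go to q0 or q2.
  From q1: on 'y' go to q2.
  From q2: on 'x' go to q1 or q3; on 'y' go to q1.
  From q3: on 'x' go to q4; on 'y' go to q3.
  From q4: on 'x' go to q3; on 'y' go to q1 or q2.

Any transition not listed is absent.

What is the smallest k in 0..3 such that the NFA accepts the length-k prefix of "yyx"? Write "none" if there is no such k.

Start in {q0}.
Read 'y': {q0} → {q0, q2}.
None of the earlier sets intersect F, but {q0, q2} does.

1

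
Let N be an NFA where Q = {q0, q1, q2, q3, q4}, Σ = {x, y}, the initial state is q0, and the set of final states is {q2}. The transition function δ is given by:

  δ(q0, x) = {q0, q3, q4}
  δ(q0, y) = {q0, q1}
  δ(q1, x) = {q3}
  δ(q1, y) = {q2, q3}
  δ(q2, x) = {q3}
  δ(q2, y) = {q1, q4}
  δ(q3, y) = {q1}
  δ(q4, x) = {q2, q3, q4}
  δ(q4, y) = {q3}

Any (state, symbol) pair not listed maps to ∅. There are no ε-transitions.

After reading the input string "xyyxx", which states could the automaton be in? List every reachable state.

{q0, q2, q3, q4}

Start in {q0}.
Read 'x': q0→{q0, q3, q4}; now {q0, q3, q4}.
Read 'y': q0→{q0, q1}, q3→{q1}, q4→{q3}; now {q0, q1, q3}.
Read 'y': q0→{q0, q1}, q1→{q2, q3}, q3→{q1}; now {q0, q1, q2, q3}.
Read 'x': q0→{q0, q3, q4}, q1→{q3}, q2→{q3}, q3→∅; now {q0, q3, q4}.
Read 'x': q0→{q0, q3, q4}, q3→∅, q4→{q2, q3, q4}; now {q0, q2, q3, q4}.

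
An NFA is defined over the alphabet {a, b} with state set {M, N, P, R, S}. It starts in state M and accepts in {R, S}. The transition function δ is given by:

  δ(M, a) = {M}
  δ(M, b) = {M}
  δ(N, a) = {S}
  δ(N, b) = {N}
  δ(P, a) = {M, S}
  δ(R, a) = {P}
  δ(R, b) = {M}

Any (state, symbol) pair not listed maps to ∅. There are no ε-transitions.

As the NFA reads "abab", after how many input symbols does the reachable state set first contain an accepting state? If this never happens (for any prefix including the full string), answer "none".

Start in {M}.
Read 'a': {M} → {M}.
Read 'b': {M} → {M}.
Read 'a': {M} → {M}.
Read 'b': {M} → {M}.
No reachable set along the way intersects F.

none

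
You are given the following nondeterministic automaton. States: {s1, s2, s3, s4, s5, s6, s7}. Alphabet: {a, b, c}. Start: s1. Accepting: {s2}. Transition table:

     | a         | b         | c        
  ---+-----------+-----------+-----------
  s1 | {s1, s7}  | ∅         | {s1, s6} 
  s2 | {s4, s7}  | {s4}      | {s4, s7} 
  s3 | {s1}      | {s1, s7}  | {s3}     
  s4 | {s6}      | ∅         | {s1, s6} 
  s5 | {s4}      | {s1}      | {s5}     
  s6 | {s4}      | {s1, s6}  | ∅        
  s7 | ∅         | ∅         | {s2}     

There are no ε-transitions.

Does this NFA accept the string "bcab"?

No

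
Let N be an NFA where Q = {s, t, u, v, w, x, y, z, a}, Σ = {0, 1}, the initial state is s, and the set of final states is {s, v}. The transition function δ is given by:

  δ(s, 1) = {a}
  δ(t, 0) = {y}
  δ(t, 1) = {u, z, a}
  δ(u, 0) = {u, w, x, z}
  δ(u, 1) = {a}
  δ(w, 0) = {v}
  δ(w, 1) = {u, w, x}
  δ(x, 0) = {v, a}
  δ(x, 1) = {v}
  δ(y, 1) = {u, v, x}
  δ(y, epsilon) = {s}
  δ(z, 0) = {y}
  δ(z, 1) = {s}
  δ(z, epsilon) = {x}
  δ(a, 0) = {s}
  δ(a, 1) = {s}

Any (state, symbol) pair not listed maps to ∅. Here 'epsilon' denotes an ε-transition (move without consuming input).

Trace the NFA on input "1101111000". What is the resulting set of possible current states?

∅

Start in {s}.
Read '1': s→{a}; now {a}.
Read '1': a→{s}; now {s}.
Read '0': s→∅; now ∅.
The set is empty and remains empty for the remaining 7 symbols.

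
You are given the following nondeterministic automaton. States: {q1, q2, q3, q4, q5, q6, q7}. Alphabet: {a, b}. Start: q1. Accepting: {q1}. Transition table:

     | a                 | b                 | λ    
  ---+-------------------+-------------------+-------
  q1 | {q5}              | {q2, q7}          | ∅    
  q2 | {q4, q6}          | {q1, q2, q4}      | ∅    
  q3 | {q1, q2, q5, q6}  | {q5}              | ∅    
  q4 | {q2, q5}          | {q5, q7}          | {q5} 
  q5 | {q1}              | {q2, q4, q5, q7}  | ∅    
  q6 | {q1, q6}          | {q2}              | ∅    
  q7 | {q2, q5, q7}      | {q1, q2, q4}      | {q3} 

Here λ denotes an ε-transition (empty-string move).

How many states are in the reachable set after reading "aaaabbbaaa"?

Start in {q1}.
Read 'a': {q1} → {q5}.
Read 'a': {q5} → {q1}.
Read 'a': {q1} → {q5}.
Read 'a': {q5} → {q1}.
Read 'b': {q1} → {q2, q3, q7}.
Read 'b': {q2, q3, q7} → {q1, q2, q4, q5}.
Read 'b': {q1, q2, q4, q5} → {q1, q2, q3, q4, q5, q7}.
Read 'a': {q1, q2, q3, q4, q5, q7} → {q1, q2, q3, q4, q5, q6, q7}.
Read 'a': {q1, q2, q3, q4, q5, q6, q7} → {q1, q2, q3, q4, q5, q6, q7}.
Read 'a': {q1, q2, q3, q4, q5, q6, q7} → {q1, q2, q3, q4, q5, q6, q7}.
That set has 7 states.

7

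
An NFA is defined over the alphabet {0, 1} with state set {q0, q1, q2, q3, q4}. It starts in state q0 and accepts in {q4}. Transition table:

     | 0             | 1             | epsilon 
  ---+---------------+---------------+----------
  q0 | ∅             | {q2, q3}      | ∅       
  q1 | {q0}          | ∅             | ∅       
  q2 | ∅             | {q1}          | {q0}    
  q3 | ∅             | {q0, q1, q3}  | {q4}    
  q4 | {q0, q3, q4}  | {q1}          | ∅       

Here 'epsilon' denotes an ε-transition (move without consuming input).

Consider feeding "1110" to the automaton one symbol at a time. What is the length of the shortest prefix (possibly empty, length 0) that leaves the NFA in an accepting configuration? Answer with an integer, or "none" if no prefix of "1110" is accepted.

Start in {q0}.
Read '1': q0→{q2, q3}; union {q2, q3}; ε-closure = {q0, q2, q3, q4}.
None of the earlier sets intersect F, but {q0, q2, q3, q4} does.

1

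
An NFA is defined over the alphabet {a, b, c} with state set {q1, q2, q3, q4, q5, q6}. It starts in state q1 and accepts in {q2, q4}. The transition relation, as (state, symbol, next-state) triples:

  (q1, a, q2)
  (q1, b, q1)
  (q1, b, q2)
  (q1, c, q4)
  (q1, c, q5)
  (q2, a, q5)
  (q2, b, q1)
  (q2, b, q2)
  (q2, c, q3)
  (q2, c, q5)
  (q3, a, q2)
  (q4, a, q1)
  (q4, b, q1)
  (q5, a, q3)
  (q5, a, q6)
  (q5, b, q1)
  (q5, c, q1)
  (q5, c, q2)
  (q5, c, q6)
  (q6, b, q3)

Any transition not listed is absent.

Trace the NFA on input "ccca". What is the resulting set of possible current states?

Start in {q1}.
Read 'c': q1→{q4, q5}; now {q4, q5}.
Read 'c': q4→∅, q5→{q1, q2, q6}; now {q1, q2, q6}.
Read 'c': q1→{q4, q5}, q2→{q3, q5}, q6→∅; now {q3, q4, q5}.
Read 'a': q3→{q2}, q4→{q1}, q5→{q3, q6}; now {q1, q2, q3, q6}.

{q1, q2, q3, q6}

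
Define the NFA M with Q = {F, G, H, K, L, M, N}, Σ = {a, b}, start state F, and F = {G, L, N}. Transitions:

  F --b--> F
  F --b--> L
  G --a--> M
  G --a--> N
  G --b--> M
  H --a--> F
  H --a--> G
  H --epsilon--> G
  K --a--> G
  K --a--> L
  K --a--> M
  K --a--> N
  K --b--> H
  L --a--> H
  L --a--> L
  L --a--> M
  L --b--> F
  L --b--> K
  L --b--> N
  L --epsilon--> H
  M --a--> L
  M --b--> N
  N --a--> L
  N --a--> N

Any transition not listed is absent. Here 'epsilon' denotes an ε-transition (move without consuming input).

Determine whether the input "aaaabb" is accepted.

No

Start in {F}.
Read 'a': {F} → ∅.
The set is empty and remains empty for the remaining 5 symbols.
The final set ∅ contains no accepting state.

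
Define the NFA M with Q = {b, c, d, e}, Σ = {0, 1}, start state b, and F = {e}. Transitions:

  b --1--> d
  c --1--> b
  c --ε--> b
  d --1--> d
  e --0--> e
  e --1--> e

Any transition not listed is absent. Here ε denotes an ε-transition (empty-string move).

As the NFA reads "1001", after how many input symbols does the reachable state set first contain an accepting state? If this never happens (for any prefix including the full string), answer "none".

none

Start in {b}.
Read '1': b→{d}; now {d}.
Read '0': d→∅; now ∅.
The set is empty and remains empty for the remaining 2 symbols.
No reachable set along the way intersects F.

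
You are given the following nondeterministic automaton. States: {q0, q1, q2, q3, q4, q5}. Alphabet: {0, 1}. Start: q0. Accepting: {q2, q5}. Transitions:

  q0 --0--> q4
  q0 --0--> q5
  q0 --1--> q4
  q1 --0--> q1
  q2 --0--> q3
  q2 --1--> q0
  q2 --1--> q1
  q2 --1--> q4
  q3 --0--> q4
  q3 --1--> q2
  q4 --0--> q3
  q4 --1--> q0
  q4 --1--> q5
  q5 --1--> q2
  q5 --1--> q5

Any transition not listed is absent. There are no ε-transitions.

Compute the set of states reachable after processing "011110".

{q1, q3, q4, q5}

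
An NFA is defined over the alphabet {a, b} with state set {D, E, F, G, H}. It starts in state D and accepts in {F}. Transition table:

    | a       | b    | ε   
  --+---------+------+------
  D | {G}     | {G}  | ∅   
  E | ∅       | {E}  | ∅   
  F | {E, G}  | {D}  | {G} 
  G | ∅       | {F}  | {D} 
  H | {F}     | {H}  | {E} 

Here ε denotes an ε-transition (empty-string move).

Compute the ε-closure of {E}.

{E}

Begin with {E}.
No ε-moves leave this set, so the closure equals the set itself.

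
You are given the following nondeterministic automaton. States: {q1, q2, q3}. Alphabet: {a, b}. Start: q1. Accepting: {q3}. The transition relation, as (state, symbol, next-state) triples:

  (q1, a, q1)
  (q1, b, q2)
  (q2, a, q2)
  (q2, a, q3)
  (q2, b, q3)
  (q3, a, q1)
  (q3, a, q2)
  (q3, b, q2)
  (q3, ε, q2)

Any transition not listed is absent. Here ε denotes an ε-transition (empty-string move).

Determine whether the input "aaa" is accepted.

No

Start in {q1}.
Read 'a': q1→{q1}; now {q1}.
Read 'a': q1→{q1}; now {q1}.
Read 'a': q1→{q1}; now {q1}.
The final set {q1} contains no accepting state.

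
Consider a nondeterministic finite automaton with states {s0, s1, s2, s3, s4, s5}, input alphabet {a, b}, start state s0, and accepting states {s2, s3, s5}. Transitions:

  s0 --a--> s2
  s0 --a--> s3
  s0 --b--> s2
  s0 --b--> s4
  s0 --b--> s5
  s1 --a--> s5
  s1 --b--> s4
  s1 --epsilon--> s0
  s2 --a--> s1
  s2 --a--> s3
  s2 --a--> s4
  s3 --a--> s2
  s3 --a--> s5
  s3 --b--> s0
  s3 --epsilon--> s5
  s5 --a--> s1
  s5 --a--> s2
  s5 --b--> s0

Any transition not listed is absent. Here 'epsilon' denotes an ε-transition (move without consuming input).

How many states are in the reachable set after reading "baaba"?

6

Start in {s0}.
Read 'b': {s0} → {s2, s4, s5}.
Read 'a': {s2, s4, s5} → {s0, s1, s2, s3, s4, s5}.
Read 'a': {s0, s1, s2, s3, s4, s5} → {s0, s1, s2, s3, s4, s5}.
Read 'b': {s0, s1, s2, s3, s4, s5} → {s0, s2, s4, s5}.
Read 'a': {s0, s2, s4, s5} → {s0, s1, s2, s3, s4, s5}.
That set has 6 states.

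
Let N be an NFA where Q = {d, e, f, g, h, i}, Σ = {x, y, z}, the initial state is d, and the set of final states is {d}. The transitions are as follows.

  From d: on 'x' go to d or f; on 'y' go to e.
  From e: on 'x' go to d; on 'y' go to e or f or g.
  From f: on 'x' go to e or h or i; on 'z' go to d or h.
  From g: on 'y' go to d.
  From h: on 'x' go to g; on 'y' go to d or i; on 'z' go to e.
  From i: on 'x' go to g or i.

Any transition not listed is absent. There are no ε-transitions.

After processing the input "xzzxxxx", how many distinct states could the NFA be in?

6

Start in {d}.
Read 'x': d→{d, f}; now {d, f}.
Read 'z': d→∅, f→{d, h}; now {d, h}.
Read 'z': d→∅, h→{e}; now {e}.
Read 'x': e→{d}; now {d}.
Read 'x': d→{d, f}; now {d, f}.
Read 'x': d→{d, f}, f→{e, h, i}; now {d, e, f, h, i}.
Read 'x': d→{d, f}, e→{d}, f→{e, h, i}, h→{g}, i→{g, i}; now {d, e, f, g, h, i}.
That set has 6 states.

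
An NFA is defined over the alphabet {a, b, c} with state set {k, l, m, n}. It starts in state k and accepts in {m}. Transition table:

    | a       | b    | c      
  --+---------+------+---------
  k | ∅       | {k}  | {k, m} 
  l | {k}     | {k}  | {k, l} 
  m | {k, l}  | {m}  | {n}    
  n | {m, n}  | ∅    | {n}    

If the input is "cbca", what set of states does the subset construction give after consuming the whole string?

{k, l, m, n}

Start in {k}.
Read 'c': {k} → {k, m}.
Read 'b': {k, m} → {k, m}.
Read 'c': {k, m} → {k, m, n}.
Read 'a': {k, m, n} → {k, l, m, n}.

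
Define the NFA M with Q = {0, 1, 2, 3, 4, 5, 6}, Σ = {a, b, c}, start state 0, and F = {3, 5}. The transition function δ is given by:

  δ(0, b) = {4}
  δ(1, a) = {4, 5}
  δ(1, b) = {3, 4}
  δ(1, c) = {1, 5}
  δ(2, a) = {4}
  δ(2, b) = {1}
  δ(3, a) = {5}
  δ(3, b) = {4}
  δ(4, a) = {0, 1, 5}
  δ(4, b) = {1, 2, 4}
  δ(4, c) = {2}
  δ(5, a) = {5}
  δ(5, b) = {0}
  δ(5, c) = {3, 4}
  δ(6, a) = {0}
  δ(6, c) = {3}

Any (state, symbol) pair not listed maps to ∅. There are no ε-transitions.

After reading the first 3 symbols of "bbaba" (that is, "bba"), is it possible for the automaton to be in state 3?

No

Start in {0}.
Read 'b': {0} → {4}.
Read 'b': {4} → {1, 2, 4}.
Read 'a': {1, 2, 4} → {0, 1, 4, 5}.
State 3 is not in {0, 1, 4, 5}.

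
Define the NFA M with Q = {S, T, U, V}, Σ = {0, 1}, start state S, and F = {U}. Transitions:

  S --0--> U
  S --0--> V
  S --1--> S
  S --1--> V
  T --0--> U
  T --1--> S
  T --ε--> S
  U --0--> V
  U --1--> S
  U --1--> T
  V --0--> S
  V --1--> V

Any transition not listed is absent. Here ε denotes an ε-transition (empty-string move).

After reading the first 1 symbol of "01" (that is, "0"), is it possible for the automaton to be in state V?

Yes

Start in {S}.
Read '0': {S} → {U, V}.
State V is in {U, V}.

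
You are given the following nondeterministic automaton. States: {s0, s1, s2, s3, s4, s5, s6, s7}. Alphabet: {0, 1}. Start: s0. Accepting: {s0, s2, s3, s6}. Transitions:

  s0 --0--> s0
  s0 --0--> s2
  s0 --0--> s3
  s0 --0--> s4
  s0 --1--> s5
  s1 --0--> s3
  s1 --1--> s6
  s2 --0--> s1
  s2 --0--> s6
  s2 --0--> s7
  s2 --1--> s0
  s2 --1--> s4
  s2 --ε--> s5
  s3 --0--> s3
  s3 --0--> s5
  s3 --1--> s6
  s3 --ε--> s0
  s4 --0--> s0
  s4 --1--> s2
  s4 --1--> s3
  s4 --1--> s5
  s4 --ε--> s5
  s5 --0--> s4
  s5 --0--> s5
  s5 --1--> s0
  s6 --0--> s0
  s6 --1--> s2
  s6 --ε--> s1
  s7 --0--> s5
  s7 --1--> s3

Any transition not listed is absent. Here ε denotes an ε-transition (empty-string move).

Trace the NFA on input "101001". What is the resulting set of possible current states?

{s0, s1, s2, s3, s4, s5, s6}

Start in {s0}.
Read '1': s0→{s5}; now {s5}.
Read '0': s5→{s4, s5}; now {s4, s5}.
Read '1': s4→{s2, s3, s5}, s5→{s0}; now {s0, s2, s3, s5}.
Read '0': s0→{s0, s2, s3, s4}, s2→{s1, s6, s7}, s3→{s3, s5}, s5→{s4, s5}; now {s0, s1, s2, s3, s4, s5, s6, s7}.
Read '0': s0→{s0, s2, s3, s4}, s1→{s3}, s2→{s1, s6, s7}, s3→{s3, s5}, s4→{s0}, s5→{s4, s5}, s6→{s0}, s7→{s5}; now {s0, s1, s2, s3, s4, s5, s6, s7}.
Read '1': s0→{s5}, s1→{s6}, s2→{s0, s4}, s3→{s6}, s4→{s2, s3, s5}, s5→{s0}, s6→{s2}, s7→{s3}; union {s0, s2, s3, s4, s5, s6}; ε-closure = {s0, s1, s2, s3, s4, s5, s6}.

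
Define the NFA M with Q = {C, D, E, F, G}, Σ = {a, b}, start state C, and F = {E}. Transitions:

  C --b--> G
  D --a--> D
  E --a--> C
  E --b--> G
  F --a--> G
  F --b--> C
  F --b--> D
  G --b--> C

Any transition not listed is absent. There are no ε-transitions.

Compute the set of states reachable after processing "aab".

Start in {C}.
Read 'a': C→∅; now ∅.
The set is empty and remains empty for the remaining 2 symbols.

∅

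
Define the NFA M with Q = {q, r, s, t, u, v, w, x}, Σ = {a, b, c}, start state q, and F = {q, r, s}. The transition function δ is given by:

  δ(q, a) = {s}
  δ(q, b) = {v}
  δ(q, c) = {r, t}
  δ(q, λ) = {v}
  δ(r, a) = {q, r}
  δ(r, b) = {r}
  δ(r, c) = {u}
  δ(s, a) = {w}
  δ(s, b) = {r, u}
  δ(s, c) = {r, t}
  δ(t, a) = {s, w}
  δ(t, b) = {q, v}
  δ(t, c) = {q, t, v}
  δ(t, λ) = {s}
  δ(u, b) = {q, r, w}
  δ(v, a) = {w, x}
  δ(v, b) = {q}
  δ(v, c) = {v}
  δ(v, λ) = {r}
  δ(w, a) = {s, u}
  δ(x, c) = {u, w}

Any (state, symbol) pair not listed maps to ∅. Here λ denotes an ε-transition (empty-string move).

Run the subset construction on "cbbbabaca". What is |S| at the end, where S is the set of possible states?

Start: ε-closure({q}) = {q, r, v}.
Read 'c': q→{r, t}, r→{u}, v→{v}; union {r, t, u, v}; ε-closure = {r, s, t, u, v}.
Read 'b': r→{r}, s→{r, u}, t→{q, v}, u→{q, r, w}, v→{q}; now {q, r, u, v, w}.
Read 'b': q→{v}, r→{r}, u→{q, r, w}, v→{q}, w→∅; now {q, r, v, w}.
Read 'b': q→{v}, r→{r}, v→{q}, w→∅; now {q, r, v}.
Read 'a': q→{s}, r→{q, r}, v→{w, x}; union {q, r, s, w, x}; ε-closure = {q, r, s, v, w, x}.
Read 'b': q→{v}, r→{r}, s→{r, u}, v→{q}, w→∅, x→∅; now {q, r, u, v}.
Read 'a': q→{s}, r→{q, r}, u→∅, v→{w, x}; union {q, r, s, w, x}; ε-closure = {q, r, s, v, w, x}.
Read 'c': q→{r, t}, r→{u}, s→{r, t}, v→{v}, w→∅, x→{u, w}; union {r, t, u, v, w}; ε-closure = {r, s, t, u, v, w}.
Read 'a': r→{q, r}, s→{w}, t→{s, w}, u→∅, v→{w, x}, w→{s, u}; union {q, r, s, u, w, x}; ε-closure = {q, r, s, u, v, w, x}.
That set has 7 states.

7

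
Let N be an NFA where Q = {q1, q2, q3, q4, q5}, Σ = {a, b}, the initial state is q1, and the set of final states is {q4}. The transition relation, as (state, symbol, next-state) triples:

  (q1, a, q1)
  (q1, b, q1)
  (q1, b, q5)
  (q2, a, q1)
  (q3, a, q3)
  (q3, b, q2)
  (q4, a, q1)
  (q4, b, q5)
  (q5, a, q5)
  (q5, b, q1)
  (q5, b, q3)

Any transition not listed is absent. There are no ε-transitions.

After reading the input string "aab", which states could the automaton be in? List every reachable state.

Start in {q1}.
Read 'a': q1→{q1}; now {q1}.
Read 'a': q1→{q1}; now {q1}.
Read 'b': q1→{q1, q5}; now {q1, q5}.

{q1, q5}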